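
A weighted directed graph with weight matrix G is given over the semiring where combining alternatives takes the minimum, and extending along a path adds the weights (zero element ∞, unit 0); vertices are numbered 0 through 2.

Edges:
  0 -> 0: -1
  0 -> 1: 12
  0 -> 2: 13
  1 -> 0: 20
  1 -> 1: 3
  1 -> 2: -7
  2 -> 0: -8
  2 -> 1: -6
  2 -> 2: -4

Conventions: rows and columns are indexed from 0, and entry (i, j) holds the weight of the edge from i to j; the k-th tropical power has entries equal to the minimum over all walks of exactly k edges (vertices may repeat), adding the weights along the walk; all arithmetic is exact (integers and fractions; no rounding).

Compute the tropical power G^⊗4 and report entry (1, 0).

G^⊗2:
  [-2, 7, 5]
  [-15, -13, -11]
  [-12, -10, -13]
G^⊗3:
  [-3, -1, 0]
  [-19, -17, -20]
  [-21, -19, -17]
G^⊗4:
  [-8, -6, -8]
  [-28, -26, -24]
  [-25, -23, -26]
Key observation: the optimum is the walk 1->2->1->2->0, with weight (-7) + (-6) + (-7) + (-8) = -28.
Optimal value attained by: walk 1->2->1->2->0.
Answer: (G^⊗4)[1][0] = -28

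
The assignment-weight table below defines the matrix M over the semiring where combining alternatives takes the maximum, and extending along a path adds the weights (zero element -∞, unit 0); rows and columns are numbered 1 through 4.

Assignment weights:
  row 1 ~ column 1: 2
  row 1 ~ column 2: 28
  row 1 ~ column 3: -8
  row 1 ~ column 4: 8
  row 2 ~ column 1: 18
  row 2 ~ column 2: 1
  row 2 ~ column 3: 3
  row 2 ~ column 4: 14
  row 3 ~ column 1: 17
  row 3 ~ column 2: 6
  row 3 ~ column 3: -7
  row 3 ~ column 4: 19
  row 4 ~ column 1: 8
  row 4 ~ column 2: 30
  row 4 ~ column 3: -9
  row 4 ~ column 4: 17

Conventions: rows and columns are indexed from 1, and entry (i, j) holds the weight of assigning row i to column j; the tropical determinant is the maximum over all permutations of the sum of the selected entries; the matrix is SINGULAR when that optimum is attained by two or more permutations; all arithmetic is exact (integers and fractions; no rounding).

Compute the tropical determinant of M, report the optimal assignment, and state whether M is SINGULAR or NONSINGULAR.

σ = (1, 2, 3, 4): 2 + 1 + (-7) + 17 = 13
σ = (1, 2, 4, 3): 2 + 1 + 19 + (-9) = 13
σ = (1, 3, 2, 4): 2 + 3 + 6 + 17 = 28
σ = (1, 3, 4, 2): 2 + 3 + 19 + 30 = 54
σ = (1, 4, 2, 3): 2 + 14 + 6 + (-9) = 13
σ = (1, 4, 3, 2): 2 + 14 + (-7) + 30 = 39
σ = (2, 1, 3, 4): 28 + 18 + (-7) + 17 = 56
σ = (2, 1, 4, 3): 28 + 18 + 19 + (-9) = 56
σ = (2, 3, 1, 4): 28 + 3 + 17 + 17 = 65
σ = (2, 3, 4, 1): 28 + 3 + 19 + 8 = 58
σ = (2, 4, 1, 3): 28 + 14 + 17 + (-9) = 50
σ = (2, 4, 3, 1): 28 + 14 + (-7) + 8 = 43
σ = (3, 1, 2, 4): (-8) + 18 + 6 + 17 = 33
σ = (3, 1, 4, 2): (-8) + 18 + 19 + 30 = 59
σ = (3, 2, 1, 4): (-8) + 1 + 17 + 17 = 27
σ = (3, 2, 4, 1): (-8) + 1 + 19 + 8 = 20
σ = (3, 4, 1, 2): (-8) + 14 + 17 + 30 = 53
σ = (3, 4, 2, 1): (-8) + 14 + 6 + 8 = 20
σ = (4, 1, 2, 3): 8 + 18 + 6 + (-9) = 23
σ = (4, 1, 3, 2): 8 + 18 + (-7) + 30 = 49
σ = (4, 2, 1, 3): 8 + 1 + 17 + (-9) = 17
σ = (4, 2, 3, 1): 8 + 1 + (-7) + 8 = 10
σ = (4, 3, 1, 2): 8 + 3 + 17 + 30 = 58
σ = (4, 3, 2, 1): 8 + 3 + 6 + 8 = 25
Optimal value attained by: σ = (2, 3, 1, 4).
Answer: det⊕(M) = 65; verdict: NONSINGULAR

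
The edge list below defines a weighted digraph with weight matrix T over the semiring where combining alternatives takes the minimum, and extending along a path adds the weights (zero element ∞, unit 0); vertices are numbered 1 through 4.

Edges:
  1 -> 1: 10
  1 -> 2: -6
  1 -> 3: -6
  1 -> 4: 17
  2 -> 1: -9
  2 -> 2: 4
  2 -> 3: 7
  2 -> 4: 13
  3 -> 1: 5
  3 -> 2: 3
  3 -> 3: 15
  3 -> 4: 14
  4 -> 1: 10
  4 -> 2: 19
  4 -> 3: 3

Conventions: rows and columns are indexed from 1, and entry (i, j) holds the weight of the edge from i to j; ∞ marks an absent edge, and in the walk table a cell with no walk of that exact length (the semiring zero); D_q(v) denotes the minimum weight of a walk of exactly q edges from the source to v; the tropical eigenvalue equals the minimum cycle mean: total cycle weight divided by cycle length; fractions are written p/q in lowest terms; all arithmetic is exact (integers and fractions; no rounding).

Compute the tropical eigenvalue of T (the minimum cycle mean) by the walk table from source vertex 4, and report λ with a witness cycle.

q=0: [∞, ∞, ∞, 0]
q=1: [10, 19, 3, ∞]
q=2: [8, 4, 4, 17]
q=3: [-5, 2, 2, 17]
q=4: [-7, -11, -11, 12]
Optimal cycle mean attained by: cycle 1->2->1, total (-6) + (-9), length 2.
Answer: λ = -15/2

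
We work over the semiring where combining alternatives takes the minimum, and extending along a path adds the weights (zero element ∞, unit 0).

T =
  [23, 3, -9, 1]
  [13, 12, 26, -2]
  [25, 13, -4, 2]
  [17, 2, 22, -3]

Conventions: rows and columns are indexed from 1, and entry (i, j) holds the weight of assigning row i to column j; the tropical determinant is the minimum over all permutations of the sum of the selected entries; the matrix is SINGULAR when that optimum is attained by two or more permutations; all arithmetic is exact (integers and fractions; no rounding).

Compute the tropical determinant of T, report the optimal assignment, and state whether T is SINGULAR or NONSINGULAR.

σ = (1, 2, 3, 4): 23 + 12 + (-4) + (-3) = 28
σ = (1, 2, 4, 3): 23 + 12 + 2 + 22 = 59
σ = (1, 3, 2, 4): 23 + 26 + 13 + (-3) = 59
σ = (1, 3, 4, 2): 23 + 26 + 2 + 2 = 53
σ = (1, 4, 2, 3): 23 + (-2) + 13 + 22 = 56
σ = (1, 4, 3, 2): 23 + (-2) + (-4) + 2 = 19
σ = (2, 1, 3, 4): 3 + 13 + (-4) + (-3) = 9
σ = (2, 1, 4, 3): 3 + 13 + 2 + 22 = 40
σ = (2, 3, 1, 4): 3 + 26 + 25 + (-3) = 51
σ = (2, 3, 4, 1): 3 + 26 + 2 + 17 = 48
σ = (2, 4, 1, 3): 3 + (-2) + 25 + 22 = 48
σ = (2, 4, 3, 1): 3 + (-2) + (-4) + 17 = 14
σ = (3, 1, 2, 4): (-9) + 13 + 13 + (-3) = 14
σ = (3, 1, 4, 2): (-9) + 13 + 2 + 2 = 8
σ = (3, 2, 1, 4): (-9) + 12 + 25 + (-3) = 25
σ = (3, 2, 4, 1): (-9) + 12 + 2 + 17 = 22
σ = (3, 4, 1, 2): (-9) + (-2) + 25 + 2 = 16
σ = (3, 4, 2, 1): (-9) + (-2) + 13 + 17 = 19
σ = (4, 1, 2, 3): 1 + 13 + 13 + 22 = 49
σ = (4, 1, 3, 2): 1 + 13 + (-4) + 2 = 12
σ = (4, 2, 1, 3): 1 + 12 + 25 + 22 = 60
σ = (4, 2, 3, 1): 1 + 12 + (-4) + 17 = 26
σ = (4, 3, 1, 2): 1 + 26 + 25 + 2 = 54
σ = (4, 3, 2, 1): 1 + 26 + 13 + 17 = 57
Optimal value attained by: σ = (3, 1, 4, 2).
Answer: det⊕(T) = 8; verdict: NONSINGULAR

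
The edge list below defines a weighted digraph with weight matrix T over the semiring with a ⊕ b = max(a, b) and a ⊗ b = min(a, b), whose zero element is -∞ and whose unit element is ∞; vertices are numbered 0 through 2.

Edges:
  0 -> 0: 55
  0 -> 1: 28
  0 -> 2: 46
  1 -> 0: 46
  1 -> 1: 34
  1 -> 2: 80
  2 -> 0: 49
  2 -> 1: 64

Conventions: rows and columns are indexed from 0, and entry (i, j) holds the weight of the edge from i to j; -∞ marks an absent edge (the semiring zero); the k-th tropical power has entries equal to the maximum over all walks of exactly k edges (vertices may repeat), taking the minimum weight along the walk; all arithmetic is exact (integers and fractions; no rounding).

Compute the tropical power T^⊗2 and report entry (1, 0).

T^⊗2:
  [55, 46, 46]
  [49, 64, 46]
  [49, 34, 64]
Key observation: the optimum is the walk 1->2->0, with weight 80 min 49 = 49.
Optimal value attained by: walk 1->2->0.
Answer: (T^⊗2)[1][0] = 49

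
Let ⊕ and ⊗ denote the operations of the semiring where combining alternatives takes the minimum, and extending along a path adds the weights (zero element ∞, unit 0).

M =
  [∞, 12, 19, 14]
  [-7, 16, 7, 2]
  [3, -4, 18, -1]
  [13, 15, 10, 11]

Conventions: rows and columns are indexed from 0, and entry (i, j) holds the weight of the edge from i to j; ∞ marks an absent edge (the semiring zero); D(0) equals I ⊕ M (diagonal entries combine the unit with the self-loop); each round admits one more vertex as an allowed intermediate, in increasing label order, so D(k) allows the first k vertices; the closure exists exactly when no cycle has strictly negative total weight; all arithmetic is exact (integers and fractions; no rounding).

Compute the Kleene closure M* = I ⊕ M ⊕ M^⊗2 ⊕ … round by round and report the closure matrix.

D(0):
  [0, 12, 19, 14]
  [-7, 0, 7, 2]
  [3, -4, 0, -1]
  [13, 15, 10, 0]
D(1):
  [0, 12, 19, 14]
  [-7, 0, 7, 2]
  [3, -4, 0, -1]
  [13, 15, 10, 0]
D(2):
  [0, 12, 19, 14]
  [-7, 0, 7, 2]
  [-11, -4, 0, -2]
  [8, 15, 10, 0]
D(3):
  [0, 12, 19, 14]
  [-7, 0, 7, 2]
  [-11, -4, 0, -2]
  [-1, 6, 10, 0]
D(4):
  [0, 12, 19, 14]
  [-7, 0, 7, 2]
  [-11, -4, 0, -2]
  [-1, 6, 10, 0]
Answer: M* = [[0, 12, 19, 14], [-7, 0, 7, 2], [-11, -4, 0, -2], [-1, 6, 10, 0]]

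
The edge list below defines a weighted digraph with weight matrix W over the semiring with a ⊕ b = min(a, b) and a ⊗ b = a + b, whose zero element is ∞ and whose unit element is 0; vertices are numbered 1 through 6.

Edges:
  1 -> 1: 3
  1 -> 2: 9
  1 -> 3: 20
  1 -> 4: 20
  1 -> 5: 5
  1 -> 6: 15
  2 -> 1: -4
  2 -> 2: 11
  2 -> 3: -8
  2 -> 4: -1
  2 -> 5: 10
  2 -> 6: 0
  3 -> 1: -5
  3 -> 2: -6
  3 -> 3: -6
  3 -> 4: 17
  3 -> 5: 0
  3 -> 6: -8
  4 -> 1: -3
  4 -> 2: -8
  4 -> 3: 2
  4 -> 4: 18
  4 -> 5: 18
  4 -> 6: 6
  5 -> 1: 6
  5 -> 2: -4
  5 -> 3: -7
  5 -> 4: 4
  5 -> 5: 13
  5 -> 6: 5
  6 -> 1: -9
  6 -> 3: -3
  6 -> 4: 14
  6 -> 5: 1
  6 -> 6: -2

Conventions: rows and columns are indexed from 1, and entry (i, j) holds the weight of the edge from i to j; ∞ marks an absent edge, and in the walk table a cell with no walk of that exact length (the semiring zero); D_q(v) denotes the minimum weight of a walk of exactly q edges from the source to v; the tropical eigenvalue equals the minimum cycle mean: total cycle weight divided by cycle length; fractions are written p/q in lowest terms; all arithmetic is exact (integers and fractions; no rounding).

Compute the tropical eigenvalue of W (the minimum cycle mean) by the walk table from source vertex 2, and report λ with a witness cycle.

q=0: [∞, 0, ∞, ∞, ∞, ∞]
q=1: [-4, 11, -8, -1, 10, 0]
q=2: [-13, -14, -14, 9, -8, -16]
q=3: [-25, -20, -22, -15, -15, -22]
q=4: [-31, -28, -28, -21, -22, -30]
q=5: [-39, -34, -36, -29, -29, -36]
q=6: [-45, -42, -42, -35, -36, -44]
Optimal cycle mean attained by: cycle 2->3->2, total (-8) + (-6), length 2.
Answer: λ = -7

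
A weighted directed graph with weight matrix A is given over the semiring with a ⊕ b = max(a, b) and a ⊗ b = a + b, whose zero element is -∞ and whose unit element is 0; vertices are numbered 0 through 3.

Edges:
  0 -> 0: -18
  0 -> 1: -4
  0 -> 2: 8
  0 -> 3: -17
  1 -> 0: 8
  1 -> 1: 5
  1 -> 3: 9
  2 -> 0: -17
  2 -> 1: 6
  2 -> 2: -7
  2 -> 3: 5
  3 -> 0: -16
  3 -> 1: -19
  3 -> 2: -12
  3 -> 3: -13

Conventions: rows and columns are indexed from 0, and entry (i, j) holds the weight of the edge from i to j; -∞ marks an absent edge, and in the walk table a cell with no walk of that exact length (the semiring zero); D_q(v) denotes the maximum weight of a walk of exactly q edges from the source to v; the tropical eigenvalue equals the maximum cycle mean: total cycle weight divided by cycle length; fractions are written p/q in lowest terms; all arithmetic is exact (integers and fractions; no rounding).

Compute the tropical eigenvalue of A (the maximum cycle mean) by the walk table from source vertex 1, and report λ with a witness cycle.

q=0: [-∞, 0, -∞, -∞]
q=1: [8, 5, -∞, 9]
q=2: [13, 10, 16, 14]
q=3: [18, 22, 21, 21]
q=4: [30, 27, 26, 31]
Optimal cycle mean attained by: cycle 0->2->1->0, total 8 + 6 + 8, length 3.
Answer: λ = 22/3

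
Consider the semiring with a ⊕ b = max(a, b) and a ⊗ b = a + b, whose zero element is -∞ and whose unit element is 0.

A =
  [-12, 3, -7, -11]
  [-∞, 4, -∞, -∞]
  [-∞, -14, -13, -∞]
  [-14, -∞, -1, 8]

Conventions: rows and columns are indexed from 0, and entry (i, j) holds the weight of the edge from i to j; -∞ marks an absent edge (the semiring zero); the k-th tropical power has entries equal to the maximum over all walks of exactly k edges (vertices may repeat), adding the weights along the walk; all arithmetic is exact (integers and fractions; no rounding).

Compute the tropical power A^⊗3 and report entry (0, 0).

A^⊗2:
  [-24, 7, -12, -3]
  [-∞, 8, -∞, -∞]
  [-∞, -10, -26, -∞]
  [-6, -11, 7, 16]
A^⊗3:
  [-17, 11, -4, 5]
  [-∞, 12, -∞, -∞]
  [-∞, -6, -39, -∞]
  [2, -3, 15, 24]
Key observation: the optimum is the walk 0->3->3->0, with weight (-11) + 8 + (-14) = -17.
Optimal value attained by: walk 0->3->3->0.
Answer: (A^⊗3)[0][0] = -17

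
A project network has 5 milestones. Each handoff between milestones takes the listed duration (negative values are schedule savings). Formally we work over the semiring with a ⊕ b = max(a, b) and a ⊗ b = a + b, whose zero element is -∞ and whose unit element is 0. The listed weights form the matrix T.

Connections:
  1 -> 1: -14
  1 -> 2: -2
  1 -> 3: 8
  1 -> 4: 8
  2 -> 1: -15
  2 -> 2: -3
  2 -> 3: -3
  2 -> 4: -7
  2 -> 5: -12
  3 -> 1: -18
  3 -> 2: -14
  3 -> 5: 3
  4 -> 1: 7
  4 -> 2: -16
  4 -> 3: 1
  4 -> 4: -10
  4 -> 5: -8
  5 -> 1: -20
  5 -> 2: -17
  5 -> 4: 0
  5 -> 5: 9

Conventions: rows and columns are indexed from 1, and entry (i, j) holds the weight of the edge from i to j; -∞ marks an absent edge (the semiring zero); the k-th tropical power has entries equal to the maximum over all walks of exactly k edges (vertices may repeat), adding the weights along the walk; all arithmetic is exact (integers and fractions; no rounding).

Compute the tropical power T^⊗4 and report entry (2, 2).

T^⊗2:
  [15, -5, 9, -2, 11]
  [0, -6, -6, -7, 0]
  [-17, -14, -10, 3, 12]
  [-3, 5, 15, 15, 4]
  [7, -8, 1, 9, 18]
T^⊗3:
  [5, 13, 23, 23, 20]
  [0, -2, 8, 8, 9]
  [10, -5, 4, 12, 21]
  [22, 2, 16, 5, 18]
  [16, 5, 15, 18, 27]
T^⊗4:
  [30, 10, 24, 20, 29]
  [15, -2, 9, 9, 18]
  [19, 8, 18, 21, 30]
  [12, 20, 30, 30, 27]
  [25, 14, 24, 27, 36]
Key observation: the optimum is the walk 2->1->4->1->2, with weight (-15) + 8 + 7 + (-2) = -2.
Optimal value attained by: walk 2->1->4->1->2.
Answer: (T^⊗4)[2][2] = -2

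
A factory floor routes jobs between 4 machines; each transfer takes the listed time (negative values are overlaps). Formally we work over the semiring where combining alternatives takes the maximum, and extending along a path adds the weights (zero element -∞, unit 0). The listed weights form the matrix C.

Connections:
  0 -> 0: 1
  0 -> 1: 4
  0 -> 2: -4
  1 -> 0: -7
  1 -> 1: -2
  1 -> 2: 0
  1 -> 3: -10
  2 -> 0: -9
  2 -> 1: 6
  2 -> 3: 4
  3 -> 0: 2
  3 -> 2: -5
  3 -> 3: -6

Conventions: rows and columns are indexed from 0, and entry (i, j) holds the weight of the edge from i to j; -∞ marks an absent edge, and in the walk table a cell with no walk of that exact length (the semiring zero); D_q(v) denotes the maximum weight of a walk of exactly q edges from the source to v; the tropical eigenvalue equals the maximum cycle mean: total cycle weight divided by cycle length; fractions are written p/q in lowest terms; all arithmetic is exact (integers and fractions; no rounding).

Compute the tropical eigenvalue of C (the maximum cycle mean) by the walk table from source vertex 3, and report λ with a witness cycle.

q=0: [-∞, -∞, -∞, 0]
q=1: [2, -∞, -5, -6]
q=2: [3, 6, -2, -1]
q=3: [4, 7, 6, 2]
q=4: [5, 12, 7, 10]
Optimal cycle mean attained by: cycle 1->2->1, total 0 + 6, length 2.
Answer: λ = 3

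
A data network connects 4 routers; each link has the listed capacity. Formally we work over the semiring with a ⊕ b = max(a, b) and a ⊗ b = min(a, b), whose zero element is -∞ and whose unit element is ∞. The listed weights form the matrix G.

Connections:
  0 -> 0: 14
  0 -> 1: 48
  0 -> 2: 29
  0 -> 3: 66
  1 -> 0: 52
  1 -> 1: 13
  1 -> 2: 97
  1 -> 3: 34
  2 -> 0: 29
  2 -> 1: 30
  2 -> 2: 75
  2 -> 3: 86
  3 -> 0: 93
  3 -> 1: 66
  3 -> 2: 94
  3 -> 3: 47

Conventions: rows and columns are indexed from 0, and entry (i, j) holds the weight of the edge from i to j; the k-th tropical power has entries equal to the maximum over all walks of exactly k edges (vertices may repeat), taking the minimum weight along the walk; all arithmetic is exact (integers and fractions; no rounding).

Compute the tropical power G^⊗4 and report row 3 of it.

G^⊗2:
  [66, 66, 66, 47]
  [34, 48, 75, 86]
  [86, 66, 86, 75]
  [52, 48, 75, 86]
G^⊗3:
  [52, 48, 66, 66]
  [86, 66, 86, 75]
  [75, 66, 75, 86]
  [86, 66, 86, 75]
G^⊗4:
  [66, 66, 66, 66]
  [75, 66, 75, 86]
  [86, 66, 86, 75]
  [75, 66, 75, 86]
Answer: row 3 of G^⊗4 = [75, 66, 75, 86]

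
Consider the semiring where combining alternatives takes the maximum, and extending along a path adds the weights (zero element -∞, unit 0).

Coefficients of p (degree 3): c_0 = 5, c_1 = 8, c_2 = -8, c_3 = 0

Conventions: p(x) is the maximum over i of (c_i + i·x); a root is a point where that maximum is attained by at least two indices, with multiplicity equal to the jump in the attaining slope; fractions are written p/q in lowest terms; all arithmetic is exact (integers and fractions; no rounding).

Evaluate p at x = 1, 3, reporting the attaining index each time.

p(1) = max(5+0·1=5, 8+1·1=9, -8+2·1=-6, 0+3·1=3) = 9 (attained by i=1)
p(3) = max(5+0·3=5, 8+1·3=11, -8+2·3=-2, 0+3·3=9) = 11 (attained by i=1)
Answer: p(1) = 9; p(3) = 11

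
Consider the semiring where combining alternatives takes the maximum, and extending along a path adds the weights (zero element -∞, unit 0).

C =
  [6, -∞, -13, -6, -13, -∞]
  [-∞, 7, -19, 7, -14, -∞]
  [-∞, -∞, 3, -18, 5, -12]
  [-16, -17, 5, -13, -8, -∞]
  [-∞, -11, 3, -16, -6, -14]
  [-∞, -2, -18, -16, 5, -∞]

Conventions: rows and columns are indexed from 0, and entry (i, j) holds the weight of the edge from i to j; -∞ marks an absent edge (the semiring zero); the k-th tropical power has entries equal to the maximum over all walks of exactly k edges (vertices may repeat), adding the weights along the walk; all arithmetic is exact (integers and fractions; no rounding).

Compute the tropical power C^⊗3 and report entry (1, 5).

C^⊗2:
  [12, -23, -1, 0, -7, -25]
  [-9, 14, 12, 14, -1, -28]
  [-34, -6, 8, -11, 8, -9]
  [-10, -10, 8, -10, 10, -7]
  [-32, -4, 6, -4, 8, -9]
  [-32, 5, 8, 5, -1, -9]
C^⊗3:
  [18, -16, 5, 6, 4, -13]
  [-2, 21, 19, 21, 17, 0]
  [-27, 1, 11, 1, 13, -4]
  [-4, -1, 13, -3, 13, -4]
  [-20, 3, 11, 3, 11, -6]
  [-11, 12, 11, 12, 13, -4]
Key observation: the optimum is the walk 1->3->2->5, with weight 7 + 5 + (-12) = 0.
Optimal value attained by: walk 1->3->2->5.
Answer: (C^⊗3)[1][5] = 0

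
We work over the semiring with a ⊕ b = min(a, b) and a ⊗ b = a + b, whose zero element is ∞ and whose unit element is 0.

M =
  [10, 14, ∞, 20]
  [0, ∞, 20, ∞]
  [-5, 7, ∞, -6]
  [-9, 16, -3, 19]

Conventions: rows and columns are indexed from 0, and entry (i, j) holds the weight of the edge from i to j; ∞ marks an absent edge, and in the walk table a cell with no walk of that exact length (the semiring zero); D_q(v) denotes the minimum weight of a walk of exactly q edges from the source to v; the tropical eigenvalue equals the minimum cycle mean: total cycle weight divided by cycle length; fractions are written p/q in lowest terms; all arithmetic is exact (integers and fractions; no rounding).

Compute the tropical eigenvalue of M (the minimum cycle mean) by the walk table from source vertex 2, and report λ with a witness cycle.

q=0: [∞, ∞, 0, ∞]
q=1: [-5, 7, ∞, -6]
q=2: [-15, 9, -9, 13]
q=3: [-14, -2, 10, -15]
q=4: [-24, 0, -18, 4]
Optimal cycle mean attained by: cycle 2->3->2, total (-6) + (-3), length 2.
Answer: λ = -9/2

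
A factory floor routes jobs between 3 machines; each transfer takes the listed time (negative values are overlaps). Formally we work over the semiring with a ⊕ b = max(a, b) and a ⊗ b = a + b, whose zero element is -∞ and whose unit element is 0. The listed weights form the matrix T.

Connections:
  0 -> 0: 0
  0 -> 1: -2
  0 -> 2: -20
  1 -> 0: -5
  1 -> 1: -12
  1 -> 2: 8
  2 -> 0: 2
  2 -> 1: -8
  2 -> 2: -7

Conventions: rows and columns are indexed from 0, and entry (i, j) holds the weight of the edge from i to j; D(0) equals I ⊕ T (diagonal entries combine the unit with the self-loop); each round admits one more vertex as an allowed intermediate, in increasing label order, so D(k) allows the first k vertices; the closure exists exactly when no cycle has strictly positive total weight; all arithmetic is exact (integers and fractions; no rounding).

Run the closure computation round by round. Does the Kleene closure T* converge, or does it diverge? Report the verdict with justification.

D(0):
  [0, -2, -20]
  [-5, 0, 8]
  [2, -8, 0]
D(1):
  [0, -2, -20]
  [-5, 0, 8]
  [2, 0, 0]
Detection: at round 2, diagonal entry (2, 2) turns strictly positive.
Key observation: the cycle 2->0->1->2 has total weight 2 + (-2) + 8, which is strictly positive.
Answer: DIVERGES — positive cycle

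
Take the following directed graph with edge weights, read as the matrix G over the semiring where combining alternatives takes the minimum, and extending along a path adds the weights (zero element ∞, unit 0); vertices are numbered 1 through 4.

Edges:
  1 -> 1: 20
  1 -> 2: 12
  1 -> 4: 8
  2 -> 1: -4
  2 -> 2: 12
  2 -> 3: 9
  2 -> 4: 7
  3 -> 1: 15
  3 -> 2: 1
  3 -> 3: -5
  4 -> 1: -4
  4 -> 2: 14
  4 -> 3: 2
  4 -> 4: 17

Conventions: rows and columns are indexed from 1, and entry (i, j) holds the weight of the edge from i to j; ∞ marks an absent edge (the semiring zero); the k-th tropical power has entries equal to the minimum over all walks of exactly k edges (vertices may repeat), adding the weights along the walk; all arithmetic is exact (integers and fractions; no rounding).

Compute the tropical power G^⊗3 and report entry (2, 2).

G^⊗2:
  [4, 22, 10, 19]
  [3, 8, 4, 4]
  [-3, -4, -10, 8]
  [10, 3, -3, 4]
G^⊗3:
  [15, 11, 5, 12]
  [0, 5, -1, 11]
  [-8, -9, -15, 3]
  [-1, -2, -8, 10]
Key observation: the optimum is the walk 2->3->3->2, with weight 9 + (-5) + 1 = 5.
Optimal value attained by: walk 2->3->3->2.
Answer: (G^⊗3)[2][2] = 5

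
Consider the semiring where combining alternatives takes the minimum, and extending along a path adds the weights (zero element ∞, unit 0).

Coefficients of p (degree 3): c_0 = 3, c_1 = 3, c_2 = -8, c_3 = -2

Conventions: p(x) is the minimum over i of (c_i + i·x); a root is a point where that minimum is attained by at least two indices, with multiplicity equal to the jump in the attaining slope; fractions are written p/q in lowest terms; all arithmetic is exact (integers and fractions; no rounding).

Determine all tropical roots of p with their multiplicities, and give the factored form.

hull edge (i=0, c=3) to (i=2, c=-8): slope -11/2, span 2
hull edge (i=2, c=-8) to (i=3, c=-2): slope 6, span 1
Factored form: p(x) = -2 ⊗ (x ⊕ (-6)) ⊗ (x ⊕ 11/2) ⊗ (x ⊕ 11/2)
Answer: roots = -6 (mult 1), 11/2 (mult 2)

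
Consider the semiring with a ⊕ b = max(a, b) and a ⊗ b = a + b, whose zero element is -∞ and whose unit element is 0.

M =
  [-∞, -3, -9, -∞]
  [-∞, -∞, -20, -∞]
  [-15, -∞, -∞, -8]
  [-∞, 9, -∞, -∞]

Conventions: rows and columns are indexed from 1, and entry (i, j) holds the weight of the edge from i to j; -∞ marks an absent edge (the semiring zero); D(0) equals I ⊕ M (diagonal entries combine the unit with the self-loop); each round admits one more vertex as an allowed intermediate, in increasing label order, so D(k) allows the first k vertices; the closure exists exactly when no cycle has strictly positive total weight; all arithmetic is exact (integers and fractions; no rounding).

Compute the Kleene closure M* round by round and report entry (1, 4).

D(0):
  [0, -3, -9, -∞]
  [-∞, 0, -20, -∞]
  [-15, -∞, 0, -8]
  [-∞, 9, -∞, 0]
D(1):
  [0, -3, -9, -∞]
  [-∞, 0, -20, -∞]
  [-15, -18, 0, -8]
  [-∞, 9, -∞, 0]
D(2):
  [0, -3, -9, -∞]
  [-∞, 0, -20, -∞]
  [-15, -18, 0, -8]
  [-∞, 9, -11, 0]
D(3):
  [0, -3, -9, -17]
  [-35, 0, -20, -28]
  [-15, -18, 0, -8]
  [-26, 9, -11, 0]
D(4):
  [0, -3, -9, -17]
  [-35, 0, -20, -28]
  [-15, 1, 0, -8]
  [-26, 9, -11, 0]
Answer: M*[1][4] = -17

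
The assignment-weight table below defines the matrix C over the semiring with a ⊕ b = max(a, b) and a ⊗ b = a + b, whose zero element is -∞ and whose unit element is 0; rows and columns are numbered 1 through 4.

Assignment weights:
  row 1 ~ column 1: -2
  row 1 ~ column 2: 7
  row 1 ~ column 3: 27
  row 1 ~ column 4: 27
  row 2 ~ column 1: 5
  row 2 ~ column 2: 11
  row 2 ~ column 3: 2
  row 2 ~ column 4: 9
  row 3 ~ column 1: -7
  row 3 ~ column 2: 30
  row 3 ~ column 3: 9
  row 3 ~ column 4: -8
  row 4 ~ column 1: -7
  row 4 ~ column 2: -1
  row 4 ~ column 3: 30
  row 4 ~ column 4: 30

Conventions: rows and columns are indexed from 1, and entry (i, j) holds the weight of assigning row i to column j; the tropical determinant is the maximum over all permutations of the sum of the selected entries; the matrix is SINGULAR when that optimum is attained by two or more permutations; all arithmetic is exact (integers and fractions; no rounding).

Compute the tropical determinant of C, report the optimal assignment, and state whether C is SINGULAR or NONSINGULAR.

σ = (1, 2, 3, 4): (-2) + 11 + 9 + 30 = 48
σ = (1, 2, 4, 3): (-2) + 11 + (-8) + 30 = 31
σ = (1, 3, 2, 4): (-2) + 2 + 30 + 30 = 60
σ = (1, 3, 4, 2): (-2) + 2 + (-8) + (-1) = -9
σ = (1, 4, 2, 3): (-2) + 9 + 30 + 30 = 67
σ = (1, 4, 3, 2): (-2) + 9 + 9 + (-1) = 15
σ = (2, 1, 3, 4): 7 + 5 + 9 + 30 = 51
σ = (2, 1, 4, 3): 7 + 5 + (-8) + 30 = 34
σ = (2, 3, 1, 4): 7 + 2 + (-7) + 30 = 32
σ = (2, 3, 4, 1): 7 + 2 + (-8) + (-7) = -6
σ = (2, 4, 1, 3): 7 + 9 + (-7) + 30 = 39
σ = (2, 4, 3, 1): 7 + 9 + 9 + (-7) = 18
σ = (3, 1, 2, 4): 27 + 5 + 30 + 30 = 92
σ = (3, 1, 4, 2): 27 + 5 + (-8) + (-1) = 23
σ = (3, 2, 1, 4): 27 + 11 + (-7) + 30 = 61
σ = (3, 2, 4, 1): 27 + 11 + (-8) + (-7) = 23
σ = (3, 4, 1, 2): 27 + 9 + (-7) + (-1) = 28
σ = (3, 4, 2, 1): 27 + 9 + 30 + (-7) = 59
σ = (4, 1, 2, 3): 27 + 5 + 30 + 30 = 92
σ = (4, 1, 3, 2): 27 + 5 + 9 + (-1) = 40
σ = (4, 2, 1, 3): 27 + 11 + (-7) + 30 = 61
σ = (4, 2, 3, 1): 27 + 11 + 9 + (-7) = 40
σ = (4, 3, 1, 2): 27 + 2 + (-7) + (-1) = 21
σ = (4, 3, 2, 1): 27 + 2 + 30 + (-7) = 52
Optimal value attained by: σ = (3, 1, 2, 4).
Answer: det⊕(C) = 92; verdict: SINGULAR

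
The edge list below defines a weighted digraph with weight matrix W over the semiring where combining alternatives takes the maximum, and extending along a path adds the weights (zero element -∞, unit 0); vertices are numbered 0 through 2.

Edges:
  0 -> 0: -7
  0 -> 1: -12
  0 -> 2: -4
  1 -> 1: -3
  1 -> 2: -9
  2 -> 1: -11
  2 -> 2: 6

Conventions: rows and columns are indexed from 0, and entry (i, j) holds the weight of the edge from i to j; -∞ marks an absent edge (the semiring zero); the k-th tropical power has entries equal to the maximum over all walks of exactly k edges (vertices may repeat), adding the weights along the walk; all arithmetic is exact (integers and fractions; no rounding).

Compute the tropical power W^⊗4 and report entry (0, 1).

W^⊗2:
  [-14, -15, 2]
  [-∞, -6, -3]
  [-∞, -5, 12]
W^⊗3:
  [-21, -9, 8]
  [-∞, -9, 3]
  [-∞, 1, 18]
W^⊗4:
  [-28, -3, 14]
  [-∞, -8, 9]
  [-∞, 7, 24]
Key observation: the optimum is the walk 0->2->2->2->1, with weight (-4) + 6 + 6 + (-11) = -3.
Optimal value attained by: walk 0->2->2->2->1.
Answer: (W^⊗4)[0][1] = -3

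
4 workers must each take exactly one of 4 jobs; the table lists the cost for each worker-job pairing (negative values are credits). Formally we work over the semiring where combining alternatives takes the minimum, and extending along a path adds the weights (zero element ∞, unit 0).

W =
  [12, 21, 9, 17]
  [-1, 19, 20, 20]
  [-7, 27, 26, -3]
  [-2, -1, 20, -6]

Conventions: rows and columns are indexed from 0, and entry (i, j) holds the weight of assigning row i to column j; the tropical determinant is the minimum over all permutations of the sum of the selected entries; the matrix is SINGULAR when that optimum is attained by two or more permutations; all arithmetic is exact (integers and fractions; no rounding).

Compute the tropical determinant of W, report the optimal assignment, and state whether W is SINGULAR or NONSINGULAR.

σ = (0, 1, 2, 3): 12 + 19 + 26 + (-6) = 51
σ = (0, 1, 3, 2): 12 + 19 + (-3) + 20 = 48
σ = (0, 2, 1, 3): 12 + 20 + 27 + (-6) = 53
σ = (0, 2, 3, 1): 12 + 20 + (-3) + (-1) = 28
σ = (0, 3, 1, 2): 12 + 20 + 27 + 20 = 79
σ = (0, 3, 2, 1): 12 + 20 + 26 + (-1) = 57
σ = (1, 0, 2, 3): 21 + (-1) + 26 + (-6) = 40
σ = (1, 0, 3, 2): 21 + (-1) + (-3) + 20 = 37
σ = (1, 2, 0, 3): 21 + 20 + (-7) + (-6) = 28
σ = (1, 2, 3, 0): 21 + 20 + (-3) + (-2) = 36
σ = (1, 3, 0, 2): 21 + 20 + (-7) + 20 = 54
σ = (1, 3, 2, 0): 21 + 20 + 26 + (-2) = 65
σ = (2, 0, 1, 3): 9 + (-1) + 27 + (-6) = 29
σ = (2, 0, 3, 1): 9 + (-1) + (-3) + (-1) = 4
σ = (2, 1, 0, 3): 9 + 19 + (-7) + (-6) = 15
σ = (2, 1, 3, 0): 9 + 19 + (-3) + (-2) = 23
σ = (2, 3, 0, 1): 9 + 20 + (-7) + (-1) = 21
σ = (2, 3, 1, 0): 9 + 20 + 27 + (-2) = 54
σ = (3, 0, 1, 2): 17 + (-1) + 27 + 20 = 63
σ = (3, 0, 2, 1): 17 + (-1) + 26 + (-1) = 41
σ = (3, 1, 0, 2): 17 + 19 + (-7) + 20 = 49
σ = (3, 1, 2, 0): 17 + 19 + 26 + (-2) = 60
σ = (3, 2, 0, 1): 17 + 20 + (-7) + (-1) = 29
σ = (3, 2, 1, 0): 17 + 20 + 27 + (-2) = 62
Optimal value attained by: σ = (2, 0, 3, 1).
Answer: det⊕(W) = 4; verdict: NONSINGULAR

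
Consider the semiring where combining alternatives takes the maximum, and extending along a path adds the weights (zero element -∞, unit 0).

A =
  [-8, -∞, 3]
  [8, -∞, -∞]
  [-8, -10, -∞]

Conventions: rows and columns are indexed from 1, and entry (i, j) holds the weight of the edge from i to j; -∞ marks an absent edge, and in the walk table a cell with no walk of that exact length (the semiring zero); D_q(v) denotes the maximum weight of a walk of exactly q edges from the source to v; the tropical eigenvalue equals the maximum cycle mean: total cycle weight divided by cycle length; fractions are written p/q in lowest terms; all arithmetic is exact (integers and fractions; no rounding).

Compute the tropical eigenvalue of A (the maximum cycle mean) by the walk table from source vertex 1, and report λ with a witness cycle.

q=0: [0, -∞, -∞]
q=1: [-8, -∞, 3]
q=2: [-5, -7, -5]
q=3: [1, -15, -2]
Optimal cycle mean attained by: cycle 1->3->2->1, total 3 + (-10) + 8, length 3.
Answer: λ = 1/3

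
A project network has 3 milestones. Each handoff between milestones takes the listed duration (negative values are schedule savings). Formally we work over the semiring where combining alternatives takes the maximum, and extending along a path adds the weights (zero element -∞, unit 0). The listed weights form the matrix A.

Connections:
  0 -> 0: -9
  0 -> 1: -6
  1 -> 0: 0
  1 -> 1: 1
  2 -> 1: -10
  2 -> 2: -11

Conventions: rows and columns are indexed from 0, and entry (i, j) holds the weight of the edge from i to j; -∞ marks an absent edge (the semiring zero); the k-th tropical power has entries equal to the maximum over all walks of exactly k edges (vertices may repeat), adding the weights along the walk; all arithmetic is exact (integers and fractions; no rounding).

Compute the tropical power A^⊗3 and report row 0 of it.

A^⊗2:
  [-6, -5, -∞]
  [1, 2, -∞]
  [-10, -9, -22]
A^⊗3:
  [-5, -4, -∞]
  [2, 3, -∞]
  [-9, -8, -33]
Answer: row 0 of A^⊗3 = [-5, -4, -∞]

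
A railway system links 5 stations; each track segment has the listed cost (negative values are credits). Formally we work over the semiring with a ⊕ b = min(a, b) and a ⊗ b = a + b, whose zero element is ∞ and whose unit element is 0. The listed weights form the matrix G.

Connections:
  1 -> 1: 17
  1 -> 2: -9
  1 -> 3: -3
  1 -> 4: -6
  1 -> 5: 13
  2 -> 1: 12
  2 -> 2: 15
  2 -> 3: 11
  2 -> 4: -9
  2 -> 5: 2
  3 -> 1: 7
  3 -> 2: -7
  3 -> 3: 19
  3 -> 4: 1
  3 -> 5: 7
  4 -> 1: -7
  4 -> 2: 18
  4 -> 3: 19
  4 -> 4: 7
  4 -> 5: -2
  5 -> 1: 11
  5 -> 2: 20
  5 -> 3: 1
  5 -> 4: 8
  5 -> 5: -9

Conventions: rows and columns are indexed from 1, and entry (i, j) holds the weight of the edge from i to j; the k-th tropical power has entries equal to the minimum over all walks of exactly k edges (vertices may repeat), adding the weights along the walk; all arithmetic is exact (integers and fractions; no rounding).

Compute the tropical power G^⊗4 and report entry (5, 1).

G^⊗2:
  [-13, -10, 2, -18, -8]
  [-16, 3, 3, -2, -11]
  [-6, -2, 4, -16, -5]
  [0, -16, -10, -13, -11]
  [1, -6, -8, -1, -18]
G^⊗3:
  [-25, -22, -16, -19, -20]
  [-9, -25, -19, -22, -20]
  [-23, -15, -9, -12, -18]
  [-20, -17, -10, -25, -20]
  [-8, -15, -17, -15, -27]
G^⊗4:
  [-26, -34, -28, -31, -29]
  [-29, -26, -19, -34, -29]
  [-19, -32, -26, -29, -27]
  [-32, -29, -23, -26, -29]
  [-22, -24, -26, -24, -36]
Key observation: the optimum is the walk 5->3->2->4->1, with weight 1 + (-7) + (-9) + (-7) = -22.
Optimal value attained by: walk 5->3->2->4->1.
Answer: (G^⊗4)[5][1] = -22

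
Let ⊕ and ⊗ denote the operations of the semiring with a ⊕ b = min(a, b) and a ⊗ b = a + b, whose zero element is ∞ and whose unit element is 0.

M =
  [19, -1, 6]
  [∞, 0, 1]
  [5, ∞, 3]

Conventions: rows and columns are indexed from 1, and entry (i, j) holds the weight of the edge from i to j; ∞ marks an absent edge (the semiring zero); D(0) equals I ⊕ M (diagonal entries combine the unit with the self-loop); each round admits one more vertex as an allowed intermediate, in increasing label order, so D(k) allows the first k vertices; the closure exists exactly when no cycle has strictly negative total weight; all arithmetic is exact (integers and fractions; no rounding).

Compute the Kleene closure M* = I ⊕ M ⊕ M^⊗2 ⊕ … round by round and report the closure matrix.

D(0):
  [0, -1, 6]
  [∞, 0, 1]
  [5, ∞, 0]
D(1):
  [0, -1, 6]
  [∞, 0, 1]
  [5, 4, 0]
D(2):
  [0, -1, 0]
  [∞, 0, 1]
  [5, 4, 0]
D(3):
  [0, -1, 0]
  [6, 0, 1]
  [5, 4, 0]
Answer: M* = [[0, -1, 0], [6, 0, 1], [5, 4, 0]]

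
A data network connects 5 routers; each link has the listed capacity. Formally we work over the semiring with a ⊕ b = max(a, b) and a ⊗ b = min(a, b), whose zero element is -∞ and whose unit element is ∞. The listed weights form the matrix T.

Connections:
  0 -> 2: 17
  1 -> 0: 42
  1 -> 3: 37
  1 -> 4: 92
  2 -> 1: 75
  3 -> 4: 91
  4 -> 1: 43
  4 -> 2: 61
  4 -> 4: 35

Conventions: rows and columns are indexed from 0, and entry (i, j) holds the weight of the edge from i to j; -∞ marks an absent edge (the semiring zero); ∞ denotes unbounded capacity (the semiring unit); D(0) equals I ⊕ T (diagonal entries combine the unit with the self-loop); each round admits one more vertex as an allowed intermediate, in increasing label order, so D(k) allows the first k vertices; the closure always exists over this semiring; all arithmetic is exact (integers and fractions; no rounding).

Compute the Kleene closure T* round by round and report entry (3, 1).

D(0):
  [∞, -∞, 17, -∞, -∞]
  [42, ∞, -∞, 37, 92]
  [-∞, 75, ∞, -∞, -∞]
  [-∞, -∞, -∞, ∞, 91]
  [-∞, 43, 61, -∞, ∞]
D(1):
  [∞, -∞, 17, -∞, -∞]
  [42, ∞, 17, 37, 92]
  [-∞, 75, ∞, -∞, -∞]
  [-∞, -∞, -∞, ∞, 91]
  [-∞, 43, 61, -∞, ∞]
D(2):
  [∞, -∞, 17, -∞, -∞]
  [42, ∞, 17, 37, 92]
  [42, 75, ∞, 37, 75]
  [-∞, -∞, -∞, ∞, 91]
  [42, 43, 61, 37, ∞]
D(3):
  [∞, 17, 17, 17, 17]
  [42, ∞, 17, 37, 92]
  [42, 75, ∞, 37, 75]
  [-∞, -∞, -∞, ∞, 91]
  [42, 61, 61, 37, ∞]
D(4):
  [∞, 17, 17, 17, 17]
  [42, ∞, 17, 37, 92]
  [42, 75, ∞, 37, 75]
  [-∞, -∞, -∞, ∞, 91]
  [42, 61, 61, 37, ∞]
D(5):
  [∞, 17, 17, 17, 17]
  [42, ∞, 61, 37, 92]
  [42, 75, ∞, 37, 75]
  [42, 61, 61, ∞, 91]
  [42, 61, 61, 37, ∞]
Answer: T*[3][1] = 61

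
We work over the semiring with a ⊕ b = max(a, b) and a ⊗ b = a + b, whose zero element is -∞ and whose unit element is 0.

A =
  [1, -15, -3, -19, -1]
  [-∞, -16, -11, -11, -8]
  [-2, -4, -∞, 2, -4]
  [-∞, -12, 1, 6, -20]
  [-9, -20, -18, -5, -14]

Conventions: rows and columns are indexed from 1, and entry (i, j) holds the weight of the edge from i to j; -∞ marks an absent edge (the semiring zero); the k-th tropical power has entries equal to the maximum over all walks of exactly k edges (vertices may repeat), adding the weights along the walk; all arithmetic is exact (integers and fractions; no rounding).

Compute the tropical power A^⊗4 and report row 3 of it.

A^⊗2:
  [2, -7, -2, -1, 0]
  [-13, -15, -10, -5, -15]
  [-1, -10, 3, 8, -3]
  [-1, -3, 7, 12, -3]
  [-8, -17, -4, 1, -10]
A^⊗3:
  [3, -6, 0, 5, 1]
  [-12, -14, -4, 1, -14]
  [1, -1, 9, 14, -1]
  [5, 3, 13, 18, 3]
  [-6, -8, 2, 7, -8]
A^⊗4:
  [4, -4, 6, 11, 2]
  [-6, -8, 2, 7, -8]
  [7, 5, 15, 20, 5]
  [11, 9, 19, 24, 9]
  [0, -2, 8, 13, -2]
Answer: row 3 of A^⊗4 = [7, 5, 15, 20, 5]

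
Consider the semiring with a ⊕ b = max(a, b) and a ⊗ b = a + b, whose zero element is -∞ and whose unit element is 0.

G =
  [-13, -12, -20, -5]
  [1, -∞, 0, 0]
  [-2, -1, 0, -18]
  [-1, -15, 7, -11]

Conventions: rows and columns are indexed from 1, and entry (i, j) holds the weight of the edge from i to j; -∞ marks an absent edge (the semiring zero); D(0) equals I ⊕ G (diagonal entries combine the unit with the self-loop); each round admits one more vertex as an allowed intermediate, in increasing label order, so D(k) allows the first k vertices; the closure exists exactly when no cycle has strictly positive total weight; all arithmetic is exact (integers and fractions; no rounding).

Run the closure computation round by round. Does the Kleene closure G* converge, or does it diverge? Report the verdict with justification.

D(0):
  [0, -12, -20, -5]
  [1, 0, 0, 0]
  [-2, -1, 0, -18]
  [-1, -15, 7, 0]
D(1):
  [0, -12, -20, -5]
  [1, 0, 0, 0]
  [-2, -1, 0, -7]
  [-1, -13, 7, 0]
D(2):
  [0, -12, -12, -5]
  [1, 0, 0, 0]
  [0, -1, 0, -1]
  [-1, -13, 7, 0]
Detection: at round 3, diagonal entry (4, 4) turns strictly positive.
Key observation: the cycle 4->3->2->1->4 has total weight 7 + (-1) + 1 + (-5), which is strictly positive.
Answer: DIVERGES — positive cycle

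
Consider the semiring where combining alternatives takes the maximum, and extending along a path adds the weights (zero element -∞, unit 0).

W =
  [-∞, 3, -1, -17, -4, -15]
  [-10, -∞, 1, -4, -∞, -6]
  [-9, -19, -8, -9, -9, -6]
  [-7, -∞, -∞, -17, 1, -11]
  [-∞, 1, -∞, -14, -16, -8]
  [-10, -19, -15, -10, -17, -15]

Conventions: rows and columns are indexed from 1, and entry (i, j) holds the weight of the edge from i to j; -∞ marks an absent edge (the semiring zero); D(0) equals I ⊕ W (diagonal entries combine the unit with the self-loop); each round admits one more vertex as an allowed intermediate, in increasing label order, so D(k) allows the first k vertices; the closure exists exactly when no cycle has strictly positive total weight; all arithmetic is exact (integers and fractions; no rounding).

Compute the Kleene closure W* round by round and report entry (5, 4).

D(0):
  [0, 3, -1, -17, -4, -15]
  [-10, 0, 1, -4, -∞, -6]
  [-9, -19, 0, -9, -9, -6]
  [-7, -∞, -∞, 0, 1, -11]
  [-∞, 1, -∞, -14, 0, -8]
  [-10, -19, -15, -10, -17, 0]
D(1):
  [0, 3, -1, -17, -4, -15]
  [-10, 0, 1, -4, -14, -6]
  [-9, -6, 0, -9, -9, -6]
  [-7, -4, -8, 0, 1, -11]
  [-∞, 1, -∞, -14, 0, -8]
  [-10, -7, -11, -10, -14, 0]
D(2):
  [0, 3, 4, -1, -4, -3]
  [-10, 0, 1, -4, -14, -6]
  [-9, -6, 0, -9, -9, -6]
  [-7, -4, -3, 0, 1, -10]
  [-9, 1, 2, -3, 0, -5]
  [-10, -7, -6, -10, -14, 0]
D(3):
  [0, 3, 4, -1, -4, -2]
  [-8, 0, 1, -4, -8, -5]
  [-9, -6, 0, -9, -9, -6]
  [-7, -4, -3, 0, 1, -9]
  [-7, 1, 2, -3, 0, -4]
  [-10, -7, -6, -10, -14, 0]
D(4):
  [0, 3, 4, -1, 0, -2]
  [-8, 0, 1, -4, -3, -5]
  [-9, -6, 0, -9, -8, -6]
  [-7, -4, -3, 0, 1, -9]
  [-7, 1, 2, -3, 0, -4]
  [-10, -7, -6, -10, -9, 0]
D(5):
  [0, 3, 4, -1, 0, -2]
  [-8, 0, 1, -4, -3, -5]
  [-9, -6, 0, -9, -8, -6]
  [-6, 2, 3, 0, 1, -3]
  [-7, 1, 2, -3, 0, -4]
  [-10, -7, -6, -10, -9, 0]
D(6):
  [0, 3, 4, -1, 0, -2]
  [-8, 0, 1, -4, -3, -5]
  [-9, -6, 0, -9, -8, -6]
  [-6, 2, 3, 0, 1, -3]
  [-7, 1, 2, -3, 0, -4]
  [-10, -7, -6, -10, -9, 0]
Answer: W*[5][4] = -3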